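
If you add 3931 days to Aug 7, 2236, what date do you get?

May 13, 2247

+365 (one year) → Aug 7, 2237 (3566 left).
+365 (one year) → Aug 7, 2238 (3201 left).
+365 (one year) → Aug 7, 2239 (2836 left).
+366 (one year; includes Feb 29, 2240) → Aug 7, 2240 (2470 left).
+365 (one year) → Aug 7, 2241 (2105 left).
+365 (one year) → Aug 7, 2242 (1740 left).
+365 (one year) → Aug 7, 2243 (1375 left).
+366 (one year; includes Feb 29, 2244) → Aug 7, 2244 (1009 left).
+365 (one year) → Aug 7, 2245 (644 left).
+365 (one year) → Aug 7, 2246 (279 left).
Aug has 31 days: +25 → Sep 1, 2246 (254 left).
Sep has 30 days: +30 → Oct 1, 2246 (224 left).
Oct has 31 days: +31 → Nov 1, 2246 (193 left).
Nov has 30 days: +30 → Dec 1, 2246 (163 left).
Dec has 31 days: +31 → Jan 1, 2247 (132 left).
Jan has 31 days: +31 → Feb 1, 2247 (101 left).
Feb has 28 days: +28 → Mar 1, 2247 (73 left).
Mar has 31 days: +31 → Apr 1, 2247 (42 left).
Apr has 30 days: +30 → May 1, 2247 (12 left).
+12 → May 13, 2247.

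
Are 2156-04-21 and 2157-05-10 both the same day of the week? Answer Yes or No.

From Apr 21, 2156 to May 10, 2157 is 384 days.
384 mod 7 = 6, so they are different weekdays.
(Apr 21, 2156 is a Wednesday; May 10, 2157 is a Tuesday.)

No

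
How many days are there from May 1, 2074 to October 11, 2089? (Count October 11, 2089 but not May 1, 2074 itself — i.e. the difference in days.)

5642

May 1, 2074 → May 1, 2075: 365 days.
May 1, 2075 → May 1, 2076: 366 days (Feb 29, 2076 is in that span).
May 1, 2076 → May 1, 2077: 365 days.
May 1, 2077 → May 1, 2078: 365 days.
May 1, 2078 → May 1, 2079: 365 days.
May 1, 2079 → May 1, 2080: 366 days (Feb 29, 2080 is in that span).
May 1, 2080 → May 1, 2081: 365 days.
May 1, 2081 → May 1, 2082: 365 days.
May 1, 2082 → May 1, 2083: 365 days.
May 1, 2083 → May 1, 2084: 366 days (Feb 29, 2084 is in that span).
May 1, 2084 → May 1, 2085: 365 days.
May 1, 2085 → May 1, 2086: 365 days.
May 1, 2086 → May 1, 2087: 365 days.
May 1, 2087 → May 1, 2088: 366 days (Feb 29, 2088 is in that span).
May 1, 2088 → May 1, 2089: 365 days.
May 1, 2089 → Jun 1, 2089: 31 days (May has 31).
Jun 1, 2089 → Jul 1, 2089: 30 days (June has 30).
Jul 1, 2089 → Aug 1, 2089: 31 days (July has 31).
Aug 1, 2089 → Sep 1, 2089: 31 days (August has 31).
Sep 1, 2089 → Oct 1, 2089: 30 days (September has 30).
Oct 1, 2089 → Oct 11, 2089: 10 days.
Total: 5642 days.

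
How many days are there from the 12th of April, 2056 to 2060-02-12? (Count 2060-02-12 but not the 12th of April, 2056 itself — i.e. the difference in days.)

Apr 12, 2056 → Apr 12, 2057: 365 days.
Apr 12, 2057 → Apr 12, 2058: 365 days.
Apr 12, 2058 → Apr 12, 2059: 365 days.
Apr 12, 2059 → May 12, 2059: 30 days (April has 30).
May 12, 2059 → Jun 12, 2059: 31 days (May has 31).
Jun 12, 2059 → Jul 12, 2059: 30 days (June has 30).
Jul 12, 2059 → Aug 12, 2059: 31 days (July has 31).
Aug 12, 2059 → Sep 12, 2059: 31 days (August has 31).
Sep 12, 2059 → Oct 12, 2059: 30 days (September has 30).
Oct 12, 2059 → Nov 12, 2059: 31 days (October has 31).
Nov 12, 2059 → Dec 12, 2059: 30 days (November has 30).
Dec 12, 2059 → Jan 12, 2060: 31 days (December has 31).
Jan 12, 2060 → Feb 12, 2060: 31 days.
Total: 1401 days.

1401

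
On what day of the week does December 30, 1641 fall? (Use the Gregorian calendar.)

Monday

Doomsday rule: the anchor day for the 1600s is Tuesday. For year 41: 41÷12 = 3 r 5, and 5÷4 = 1, so 3+5+1 = 9.
Tuesday + 9 ≡ Thursday — that's 1641's doomsday.
In December the doomsday date is Dec 12.
Dec 30 is 18 days after Dec 12; 18 mod 7 = 4, so Thursday + 4 = Monday.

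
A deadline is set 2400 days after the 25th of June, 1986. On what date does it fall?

+365 (one year) → Jun 25, 1987 (2035 left).
+366 (one year; includes Feb 29, 1988) → Jun 25, 1988 (1669 left).
+365 (one year) → Jun 25, 1989 (1304 left).
+365 (one year) → Jun 25, 1990 (939 left).
+365 (one year) → Jun 25, 1991 (574 left).
+366 (one year; includes Feb 29, 1992) → Jun 25, 1992 (208 left).
Jun has 30 days: +6 → Jul 1, 1992 (202 left).
Jul has 31 days: +31 → Aug 1, 1992 (171 left).
Aug has 31 days: +31 → Sep 1, 1992 (140 left).
Sep has 30 days: +30 → Oct 1, 1992 (110 left).
Oct has 31 days: +31 → Nov 1, 1992 (79 left).
Nov has 30 days: +30 → Dec 1, 1992 (49 left).
Dec has 31 days: +31 → Jan 1, 1993 (18 left).
+18 → Jan 19, 1993.

January 19, 1993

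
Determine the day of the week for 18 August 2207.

Tuesday

Doomsday rule: the anchor day for the 2200s is Friday. For year 07: 7÷12 = 0 r 7, and 7÷4 = 1, so 0+7+1 = 8.
Friday + 8 ≡ Saturday — that's 2207's doomsday.
In August the doomsday date is Aug 8.
Aug 18 is 10 days after Aug 8; 10 mod 7 = 3, so Saturday + 3 = Tuesday.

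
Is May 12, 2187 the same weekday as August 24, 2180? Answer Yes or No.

From Aug 24, 2180 to May 12, 2187 is 2452 days.
2452 mod 7 = 2, so they are different weekdays.
(Aug 24, 2180 is a Thursday; May 12, 2187 is a Saturday.)

No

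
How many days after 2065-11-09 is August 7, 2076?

Nov 9, 2065 → Nov 9, 2066: 365 days.
Nov 9, 2066 → Nov 9, 2067: 365 days.
Nov 9, 2067 → Nov 9, 2068: 366 days (Feb 29, 2068 is in that span).
Nov 9, 2068 → Nov 9, 2069: 365 days.
Nov 9, 2069 → Nov 9, 2070: 365 days.
Nov 9, 2070 → Nov 9, 2071: 365 days.
Nov 9, 2071 → Nov 9, 2072: 366 days (Feb 29, 2072 is in that span).
Nov 9, 2072 → Nov 9, 2073: 365 days.
Nov 9, 2073 → Nov 9, 2074: 365 days.
Nov 9, 2074 → Nov 9, 2075: 365 days.
Nov 9, 2075 → Dec 9, 2075: 30 days (November has 30).
Dec 9, 2075 → Jan 9, 2076: 31 days (December has 31).
Jan 9, 2076 → Feb 9, 2076: 31 days (January has 31).
Feb 9, 2076 → Mar 9, 2076: 29 days (February has 29).
Mar 9, 2076 → Apr 9, 2076: 31 days (March has 31).
Apr 9, 2076 → May 9, 2076: 30 days (April has 30).
May 9, 2076 → Jun 9, 2076: 31 days (May has 31).
Jun 9, 2076 → Jul 9, 2076: 30 days (June has 30).
Jul 9, 2076 → Aug 7, 2076: 29 days.
Total: 3924 days.

3924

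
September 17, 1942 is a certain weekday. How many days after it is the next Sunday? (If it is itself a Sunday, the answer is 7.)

Sep 17, 1942 is a Thursday.
From Thursday to the next Sunday is 3 days.

3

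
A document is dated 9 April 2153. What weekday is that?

January 1, 2153 is a Monday.
Jan 1, 2153 → Feb 1, 2153: 31 days (January has 31).
Feb 1, 2153 → Mar 1, 2153: 28 days (February has 28).
Mar 1, 2153 → Apr 1, 2153: 31 days (March has 31).
Apr 1, 2153 → Apr 9, 2153: 8 days.
Total: 98 days.
98 mod 7 = 0, so Monday + 0 = Monday.

Monday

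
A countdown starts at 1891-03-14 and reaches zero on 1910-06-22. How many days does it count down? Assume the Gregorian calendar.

Mar 14, 1891 → Mar 14, 1892: 366 days (Feb 29, 1892 is in that span).
Mar 14, 1892 → Mar 14, 1893: 365 days.
Mar 14, 1893 → Mar 14, 1894: 365 days.
Mar 14, 1894 → Mar 14, 1895: 365 days.
Mar 14, 1895 → Mar 14, 1896: 366 days (Feb 29, 1896 is in that span).
Mar 14, 1896 → Mar 14, 1897: 365 days.
Mar 14, 1897 → Mar 14, 1898: 365 days.
Mar 14, 1898 → Mar 14, 1899: 365 days.
Mar 14, 1899 → Mar 14, 1900: 365 days.
Mar 14, 1900 → Mar 14, 1901: 365 days.
Mar 14, 1901 → Mar 14, 1902: 365 days.
Mar 14, 1902 → Mar 14, 1903: 365 days.
Mar 14, 1903 → Mar 14, 1904: 366 days (Feb 29, 1904 is in that span).
Mar 14, 1904 → Mar 14, 1905: 365 days.
Mar 14, 1905 → Mar 14, 1906: 365 days.
Mar 14, 1906 → Mar 14, 1907: 365 days.
Mar 14, 1907 → Mar 14, 1908: 366 days (Feb 29, 1908 is in that span).
Mar 14, 1908 → Mar 14, 1909: 365 days.
Mar 14, 1909 → Mar 14, 1910: 365 days.
Mar 14, 1910 → Apr 14, 1910: 31 days (March has 31).
Apr 14, 1910 → May 14, 1910: 30 days (April has 30).
May 14, 1910 → Jun 14, 1910: 31 days (May has 31).
Jun 14, 1910 → Jun 22, 1910: 8 days.
Total: 7039 days.

7039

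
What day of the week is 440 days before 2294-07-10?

First find the weekday of Jul 10, 2294. Doomsday rule: the anchor day for the 2200s is Friday. For year 94: 94÷12 = 7 r 10, and 10÷4 = 2, so 7+10+2 = 19.
Friday + 19 ≡ Wednesday — that's 2294's doomsday.
In July the doomsday date is Jul 11.
Jul 10 is 1 day before Jul 11; 1 mod 7 = 1, so Wednesday − 1 = Tuesday.
440 mod 7 = 6, so 440 days before a Tuesday is Tuesday − 6 = Wednesday.

Wednesday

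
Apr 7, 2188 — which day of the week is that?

Monday

Doomsday rule: the anchor day for the 2100s is Sunday. For year 88: 88÷12 = 7 r 4, and 4÷4 = 1, so 7+4+1 = 12.
Sunday + 12 ≡ Friday — that's 2188's doomsday.
In April the doomsday date is Apr 4.
Apr 7 is 3 days after Apr 4; 3 mod 7 = 3, so Friday + 3 = Monday.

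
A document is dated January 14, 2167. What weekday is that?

Wednesday

Doomsday rule: the anchor day for the 2100s is Sunday. For year 67: 67÷12 = 5 r 7, and 7÷4 = 1, so 5+7+1 = 13.
Sunday + 13 ≡ Saturday — that's 2167's doomsday.
In January the doomsday date is Jan 3 (2167 is not a leap year).
Jan 14 is 11 days after Jan 3; 11 mod 7 = 4, so Saturday + 4 = Wednesday.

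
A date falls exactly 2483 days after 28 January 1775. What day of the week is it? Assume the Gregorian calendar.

Jan 28, 1775 is a Saturday.
2483 mod 7 = 5, so 2483 days after a Saturday is Saturday + 5 = Thursday.

Thursday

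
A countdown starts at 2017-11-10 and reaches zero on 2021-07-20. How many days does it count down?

1348

Nov 10, 2017 → Nov 10, 2018: 365 days.
Nov 10, 2018 → Nov 10, 2019: 365 days.
Nov 10, 2019 → Nov 10, 2020: 366 days (Feb 29, 2020 is in that span).
Nov 10, 2020 → Dec 10, 2020: 30 days (November has 30).
Dec 10, 2020 → Jan 10, 2021: 31 days (December has 31).
Jan 10, 2021 → Feb 10, 2021: 31 days (January has 31).
Feb 10, 2021 → Mar 10, 2021: 28 days (February has 28).
Mar 10, 2021 → Apr 10, 2021: 31 days (March has 31).
Apr 10, 2021 → May 10, 2021: 30 days (April has 30).
May 10, 2021 → Jun 10, 2021: 31 days (May has 31).
Jun 10, 2021 → Jul 10, 2021: 30 days (June has 30).
Jul 10, 2021 → Jul 20, 2021: 10 days.
Total: 1348 days.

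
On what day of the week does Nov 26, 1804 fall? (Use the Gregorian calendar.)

Monday

Doomsday rule: the anchor day for the 1800s is Friday. For year 04: 4÷12 = 0 r 4, and 4÷4 = 1, so 0+4+1 = 5.
Friday + 5 ≡ Wednesday — that's 1804's doomsday.
In November the doomsday date is Nov 7.
Nov 26 is 19 days after Nov 7; 19 mod 7 = 5, so Wednesday + 5 = Monday.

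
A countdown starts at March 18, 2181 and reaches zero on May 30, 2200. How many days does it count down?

Mar 18, 2181 → Mar 18, 2182: 365 days.
Mar 18, 2182 → Mar 18, 2183: 365 days.
Mar 18, 2183 → Mar 18, 2184: 366 days (Feb 29, 2184 is in that span).
Mar 18, 2184 → Mar 18, 2185: 365 days.
Mar 18, 2185 → Mar 18, 2186: 365 days.
Mar 18, 2186 → Mar 18, 2187: 365 days.
Mar 18, 2187 → Mar 18, 2188: 366 days (Feb 29, 2188 is in that span).
Mar 18, 2188 → Mar 18, 2189: 365 days.
Mar 18, 2189 → Mar 18, 2190: 365 days.
Mar 18, 2190 → Mar 18, 2191: 365 days.
Mar 18, 2191 → Mar 18, 2192: 366 days (Feb 29, 2192 is in that span).
Mar 18, 2192 → Mar 18, 2193: 365 days.
Mar 18, 2193 → Mar 18, 2194: 365 days.
Mar 18, 2194 → Mar 18, 2195: 365 days.
Mar 18, 2195 → Mar 18, 2196: 366 days (Feb 29, 2196 is in that span).
Mar 18, 2196 → Mar 18, 2197: 365 days.
Mar 18, 2197 → Mar 18, 2198: 365 days.
Mar 18, 2198 → Mar 18, 2199: 365 days.
Mar 18, 2199 → Mar 18, 2200: 365 days.
Mar 18, 2200 → Apr 18, 2200: 31 days (March has 31).
Apr 18, 2200 → May 18, 2200: 30 days (April has 30).
May 18, 2200 → May 30, 2200: 12 days.
Total: 7012 days.

7012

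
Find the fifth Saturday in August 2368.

August 1, 2368 is a Thursday.
The first Saturday is therefore August 3 (2 days later).
The fifth Saturday is 3 + 4×7 = August 31.

August 31, 2368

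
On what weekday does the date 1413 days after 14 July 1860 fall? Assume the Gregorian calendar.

Friday

Jul 14, 1860 is a Saturday.
1413 mod 7 = 6, so 1413 days after a Saturday is Saturday + 6 = Friday.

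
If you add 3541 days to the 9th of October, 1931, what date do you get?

+366 (one year; includes Feb 29, 1932) → Oct 9, 1932 (3175 left).
+365 (one year) → Oct 9, 1933 (2810 left).
+365 (one year) → Oct 9, 1934 (2445 left).
+365 (one year) → Oct 9, 1935 (2080 left).
+366 (one year; includes Feb 29, 1936) → Oct 9, 1936 (1714 left).
+365 (one year) → Oct 9, 1937 (1349 left).
+365 (one year) → Oct 9, 1938 (984 left).
+365 (one year) → Oct 9, 1939 (619 left).
+366 (one year; includes Feb 29, 1940) → Oct 9, 1940 (253 left).
Oct has 31 days: +23 → Nov 1, 1940 (230 left).
Nov has 30 days: +30 → Dec 1, 1940 (200 left).
Dec has 31 days: +31 → Jan 1, 1941 (169 left).
Jan has 31 days: +31 → Feb 1, 1941 (138 left).
Feb has 28 days: +28 → Mar 1, 1941 (110 left).
Mar has 31 days: +31 → Apr 1, 1941 (79 left).
Apr has 30 days: +30 → May 1, 1941 (49 left).
May has 31 days: +31 → Jun 1, 1941 (18 left).
+18 → Jun 19, 1941.

June 19, 1941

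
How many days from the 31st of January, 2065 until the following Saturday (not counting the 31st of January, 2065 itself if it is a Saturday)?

Jan 31, 2065 is a Saturday.
From Saturday to the next Saturday is 7 days.

7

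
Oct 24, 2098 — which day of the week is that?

Doomsday rule: the anchor day for the 2000s is Tuesday. For year 98: 98÷12 = 8 r 2, and 2÷4 = 0, so 8+2+0 = 10.
Tuesday + 10 ≡ Friday — that's 2098's doomsday.
In October the doomsday date is Oct 10.
Oct 24 is 14 days after Oct 10; 14 mod 7 = 0, so Friday + 0 = Friday.

Friday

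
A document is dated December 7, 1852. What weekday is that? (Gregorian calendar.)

Tuesday

Doomsday rule: the anchor day for the 1800s is Friday. For year 52: 52÷12 = 4 r 4, and 4÷4 = 1, so 4+4+1 = 9.
Friday + 9 ≡ Sunday — that's 1852's doomsday.
In December the doomsday date is Dec 12.
Dec 7 is 5 days before Dec 12; 5 mod 7 = 5, so Sunday − 5 = Tuesday.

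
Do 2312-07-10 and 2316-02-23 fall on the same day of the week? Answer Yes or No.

Yes

From Jul 10, 2312 to Feb 23, 2316 is 1323 days.
1323 mod 7 = 0, so they are the same weekday.
(Jul 10, 2312 is a Wednesday; Feb 23, 2316 is a Wednesday.)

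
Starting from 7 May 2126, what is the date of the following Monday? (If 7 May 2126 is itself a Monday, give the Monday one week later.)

May 13, 2126

May 7, 2126 is a Tuesday.
From Tuesday to the next Monday is 6 days.
May 7, 2126 + 6 = May 13, 2126.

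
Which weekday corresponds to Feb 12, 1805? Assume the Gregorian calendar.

Tuesday

Doomsday rule: the anchor day for the 1800s is Friday. For year 05: 5÷12 = 0 r 5, and 5÷4 = 1, so 0+5+1 = 6.
Friday + 6 ≡ Thursday — that's 1805's doomsday.
In February the doomsday date is Feb 28 (1805 is not a leap year).
Feb 12 is 16 days before Feb 28; 16 mod 7 = 2, so Thursday − 2 = Tuesday.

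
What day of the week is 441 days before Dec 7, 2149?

Sunday

Dec 7, 2149 is a Sunday.
441 mod 7 = 0, so 441 days before a Sunday is Sunday − 0 = Sunday.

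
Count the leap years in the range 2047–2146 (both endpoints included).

Multiples of 4 in [2047,2146]: 25.
Of those, multiples of 100: 1 (not leap unless ÷400).
Multiples of 400: 0.
Leap years = 25 − 1 + 0 = 24.

24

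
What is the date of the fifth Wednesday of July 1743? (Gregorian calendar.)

July 1, 1743 is a Monday.
The first Wednesday is therefore July 3 (2 days later).
The fifth Wednesday is 3 + 4×7 = July 31.

July 31, 1743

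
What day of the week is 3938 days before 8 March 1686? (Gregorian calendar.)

First find the weekday of Mar 8, 1686. Doomsday rule: the anchor day for the 1600s is Tuesday. For year 86: 86÷12 = 7 r 2, and 2÷4 = 0, so 7+2+0 = 9.
Tuesday + 9 ≡ Thursday — that's 1686's doomsday.
In March the doomsday date is Mar 14.
Mar 8 is 6 days before Mar 14; 6 mod 7 = 6, so Thursday − 6 = Friday.
3938 mod 7 = 4, so 3938 days before a Friday is Friday − 4 = Monday.

Monday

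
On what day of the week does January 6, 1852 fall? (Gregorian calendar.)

Tuesday

Doomsday rule: the anchor day for the 1800s is Friday. For year 52: 52÷12 = 4 r 4, and 4÷4 = 1, so 4+4+1 = 9.
Friday + 9 ≡ Sunday — that's 1852's doomsday.
In January the doomsday date is Jan 4 (1852 is a leap year (divisible by 4)).
Jan 6 is 2 days after Jan 4; 2 mod 7 = 2, so Sunday + 2 = Tuesday.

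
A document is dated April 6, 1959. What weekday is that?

Doomsday rule: the anchor day for the 1900s is Wednesday. For year 59: 59÷12 = 4 r 11, and 11÷4 = 2, so 4+11+2 = 17.
Wednesday + 17 ≡ Saturday — that's 1959's doomsday.
In April the doomsday date is Apr 4.
Apr 6 is 2 days after Apr 4; 2 mod 7 = 2, so Saturday + 2 = Monday.

Monday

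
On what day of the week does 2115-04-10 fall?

Doomsday rule: the anchor day for the 2100s is Sunday. For year 15: 15÷12 = 1 r 3, and 3÷4 = 0, so 1+3+0 = 4.
Sunday + 4 ≡ Thursday — that's 2115's doomsday.
In April the doomsday date is Apr 4.
Apr 10 is 6 days after Apr 4; 6 mod 7 = 6, so Thursday + 6 = Wednesday.

Wednesday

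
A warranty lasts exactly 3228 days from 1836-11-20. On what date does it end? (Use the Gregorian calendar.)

+365 (one year) → Nov 20, 1837 (2863 left).
+365 (one year) → Nov 20, 1838 (2498 left).
+365 (one year) → Nov 20, 1839 (2133 left).
+366 (one year; includes Feb 29, 1840) → Nov 20, 1840 (1767 left).
+365 (one year) → Nov 20, 1841 (1402 left).
+365 (one year) → Nov 20, 1842 (1037 left).
+365 (one year) → Nov 20, 1843 (672 left).
+366 (one year; includes Feb 29, 1844) → Nov 20, 1844 (306 left).
Nov has 30 days: +11 → Dec 1, 1844 (295 left).
Dec has 31 days: +31 → Jan 1, 1845 (264 left).
Jan has 31 days: +31 → Feb 1, 1845 (233 left).
Feb has 28 days: +28 → Mar 1, 1845 (205 left).
Mar has 31 days: +31 → Apr 1, 1845 (174 left).
Apr has 30 days: +30 → May 1, 1845 (144 left).
May has 31 days: +31 → Jun 1, 1845 (113 left).
Jun has 30 days: +30 → Jul 1, 1845 (83 left).
Jul has 31 days: +31 → Aug 1, 1845 (52 left).
Aug has 31 days: +31 → Sep 1, 1845 (21 left).
+21 → Sep 22, 1845.

September 22, 1845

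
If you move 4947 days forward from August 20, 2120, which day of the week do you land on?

Sunday

First find the weekday of Aug 20, 2120. Doomsday rule: the anchor day for the 2100s is Sunday. For year 20: 20÷12 = 1 r 8, and 8÷4 = 2, so 1+8+2 = 11.
Sunday + 11 ≡ Thursday — that's 2120's doomsday.
In August the doomsday date is Aug 8.
Aug 20 is 12 days after Aug 8; 12 mod 7 = 5, so Thursday + 5 = Tuesday.
4947 mod 7 = 5, so 4947 days after a Tuesday is Tuesday + 5 = Sunday.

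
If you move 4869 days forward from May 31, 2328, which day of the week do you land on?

Monday

First find the weekday of May 31, 2328. Doomsday rule: the anchor day for the 2300s is Wednesday. For year 28: 28÷12 = 2 r 4, and 4÷4 = 1, so 2+4+1 = 7.
Wednesday + 7 ≡ Wednesday — that's 2328's doomsday.
In May the doomsday date is May 9.
May 31 is 22 days after May 9; 22 mod 7 = 1, so Wednesday + 1 = Thursday.
4869 mod 7 = 4, so 4869 days after a Thursday is Thursday + 4 = Monday.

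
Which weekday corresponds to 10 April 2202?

Doomsday rule: the anchor day for the 2200s is Friday. For year 02: 2÷12 = 0 r 2, and 2÷4 = 0, so 0+2+0 = 2.
Friday + 2 ≡ Sunday — that's 2202's doomsday.
In April the doomsday date is Apr 4.
Apr 10 is 6 days after Apr 4; 6 mod 7 = 6, so Sunday + 6 = Saturday.

Saturday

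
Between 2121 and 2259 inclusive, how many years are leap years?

Multiples of 4 in [2121,2259]: 34.
Of those, multiples of 100: 1 (not leap unless ÷400).
Multiples of 400: 0.
Leap years = 34 − 1 + 0 = 33.

33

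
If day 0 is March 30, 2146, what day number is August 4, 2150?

1588

Mar 30, 2146 → Mar 30, 2147: 365 days.
Mar 30, 2147 → Mar 30, 2148: 366 days (Feb 29, 2148 is in that span).
Mar 30, 2148 → Mar 30, 2149: 365 days.
Mar 30, 2149 → Mar 30, 2150: 365 days.
Mar 30, 2150 → Apr 30, 2150: 31 days (March has 31).
Apr 30, 2150 → May 30, 2150: 30 days (April has 30).
May 30, 2150 → Jun 30, 2150: 31 days (May has 31).
Jun 30, 2150 → Jul 30, 2150: 30 days (June has 30).
Jul 30, 2150 → Aug 4, 2150: 5 days.
Total: 1588 days.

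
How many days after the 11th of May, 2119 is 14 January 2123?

May 11, 2119 → May 11, 2120: 366 days (Feb 29, 2120 is in that span).
May 11, 2120 → May 11, 2121: 365 days.
May 11, 2121 → May 11, 2122: 365 days.
May 11, 2122 → Jun 11, 2122: 31 days (May has 31).
Jun 11, 2122 → Jul 11, 2122: 30 days (June has 30).
Jul 11, 2122 → Aug 11, 2122: 31 days (July has 31).
Aug 11, 2122 → Sep 11, 2122: 31 days (August has 31).
Sep 11, 2122 → Oct 11, 2122: 30 days (September has 30).
Oct 11, 2122 → Nov 11, 2122: 31 days (October has 31).
Nov 11, 2122 → Dec 11, 2122: 30 days (November has 30).
Dec 11, 2122 → Jan 11, 2123: 31 days (December has 31).
Jan 11, 2123 → Jan 14, 2123: 3 days.
Total: 1344 days.

1344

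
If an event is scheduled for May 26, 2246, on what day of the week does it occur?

Tuesday

Doomsday rule: the anchor day for the 2200s is Friday. For year 46: 46÷12 = 3 r 10, and 10÷4 = 2, so 3+10+2 = 15.
Friday + 15 ≡ Saturday — that's 2246's doomsday.
In May the doomsday date is May 9.
May 26 is 17 days after May 9; 17 mod 7 = 3, so Saturday + 3 = Tuesday.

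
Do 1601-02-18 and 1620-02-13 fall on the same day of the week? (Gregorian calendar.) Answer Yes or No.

From Feb 18, 1601 to Feb 13, 1620 is 6934 days.
6934 mod 7 = 4, so they are different weekdays.
(Feb 18, 1601 is a Sunday; Feb 13, 1620 is a Thursday.)

No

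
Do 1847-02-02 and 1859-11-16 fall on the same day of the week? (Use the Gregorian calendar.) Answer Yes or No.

From Feb 2, 1847 to Nov 16, 1859 is 4670 days.
4670 mod 7 = 1, so they are different weekdays.
(Feb 2, 1847 is a Tuesday; Nov 16, 1859 is a Wednesday.)

No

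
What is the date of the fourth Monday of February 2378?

February 27, 2378

February 1, 2378 is a Wednesday.
The first Monday is therefore February 6 (5 days later).
The fourth Monday is 6 + 3×7 = February 27.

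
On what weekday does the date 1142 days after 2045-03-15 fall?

First find the weekday of Mar 15, 2045. Doomsday rule: the anchor day for the 2000s is Tuesday. For year 45: 45÷12 = 3 r 9, and 9÷4 = 2, so 3+9+2 = 14.
Tuesday + 14 ≡ Tuesday — that's 2045's doomsday.
In March the doomsday date is Mar 14.
Mar 15 is 1 day after Mar 14; 1 mod 7 = 1, so Tuesday + 1 = Wednesday.
1142 mod 7 = 1, so 1142 days after a Wednesday is Wednesday + 1 = Thursday.

Thursday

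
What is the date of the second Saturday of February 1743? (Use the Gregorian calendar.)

February 1, 1743 is a Friday.
The first Saturday is therefore February 2 (1 days later).
The second Saturday is 2 + 1×7 = February 9.

February 9, 1743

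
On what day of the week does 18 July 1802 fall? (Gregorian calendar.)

Doomsday rule: the anchor day for the 1800s is Friday. For year 02: 2÷12 = 0 r 2, and 2÷4 = 0, so 0+2+0 = 2.
Friday + 2 ≡ Sunday — that's 1802's doomsday.
In July the doomsday date is Jul 11.
Jul 18 is 7 days after Jul 11; 7 mod 7 = 0, so Sunday + 0 = Sunday.

Sunday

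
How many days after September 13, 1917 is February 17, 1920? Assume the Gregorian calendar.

887

Sep 13, 1917 → Sep 13, 1918: 365 days.
Sep 13, 1918 → Sep 13, 1919: 365 days.
Sep 13, 1919 → Oct 13, 1919: 30 days (September has 30).
Oct 13, 1919 → Nov 13, 1919: 31 days (October has 31).
Nov 13, 1919 → Dec 13, 1919: 30 days (November has 30).
Dec 13, 1919 → Jan 13, 1920: 31 days (December has 31).
Jan 13, 1920 → Feb 13, 1920: 31 days (January has 31).
Feb 13, 1920 → Feb 17, 1920: 4 days.
Total: 887 days.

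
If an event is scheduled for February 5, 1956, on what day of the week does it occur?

Sunday

Doomsday rule: the anchor day for the 1900s is Wednesday. For year 56: 56÷12 = 4 r 8, and 8÷4 = 2, so 4+8+2 = 14.
Wednesday + 14 ≡ Wednesday — that's 1956's doomsday.
In February the doomsday date is Feb 29 (1956 is a leap year (divisible by 4)).
Feb 5 is 24 days before Feb 29; 24 mod 7 = 3, so Wednesday − 3 = Sunday.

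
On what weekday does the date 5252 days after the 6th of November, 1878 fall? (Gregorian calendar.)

First find the weekday of Nov 6, 1878. Doomsday rule: the anchor day for the 1800s is Friday. For year 78: 78÷12 = 6 r 6, and 6÷4 = 1, so 6+6+1 = 13.
Friday + 13 ≡ Thursday — that's 1878's doomsday.
In November the doomsday date is Nov 7.
Nov 6 is 1 day before Nov 7; 1 mod 7 = 1, so Thursday − 1 = Wednesday.
5252 mod 7 = 2, so 5252 days after a Wednesday is Wednesday + 2 = Friday.

Friday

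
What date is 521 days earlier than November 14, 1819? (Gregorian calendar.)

June 11, 1818

−365 (one year) → Nov 14, 1818 (156 left).
−14 → Oct 31, 1818 (end of Oct, 31 days; 142 left).
−31 → Sep 30, 1818 (end of Sep, 30 days; 111 left).
−30 → Aug 31, 1818 (end of Aug, 31 days; 81 left).
−31 → Jul 31, 1818 (end of Jul, 31 days; 50 left).
−31 → Jun 30, 1818 (end of Jun, 30 days; 19 left).
−19 → Jun 11, 1818.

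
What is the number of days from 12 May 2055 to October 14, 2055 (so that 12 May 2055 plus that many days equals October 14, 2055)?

155

May 12, 2055 → Jun 12, 2055: 31 days (May has 31).
Jun 12, 2055 → Jul 12, 2055: 30 days (June has 30).
Jul 12, 2055 → Aug 12, 2055: 31 days (July has 31).
Aug 12, 2055 → Sep 12, 2055: 31 days (August has 31).
Sep 12, 2055 → Oct 12, 2055: 30 days (September has 30).
Oct 12, 2055 → Oct 14, 2055: 2 days.
Total: 155 days.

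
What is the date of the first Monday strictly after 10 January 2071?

Jan 10, 2071 is a Saturday.
From Saturday to the next Monday is 2 days.
Jan 10, 2071 + 2 = Jan 12, 2071.

January 12, 2071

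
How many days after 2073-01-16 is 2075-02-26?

Jan 16, 2073 → Jan 16, 2074: 365 days.
Jan 16, 2074 → Jan 16, 2075: 365 days.
Jan 16, 2075 → Feb 16, 2075: 31 days (January has 31).
Feb 16, 2075 → Feb 26, 2075: 10 days.
Total: 771 days.

771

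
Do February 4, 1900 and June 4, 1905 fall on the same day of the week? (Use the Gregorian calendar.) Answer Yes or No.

From Feb 4, 1900 to Jun 4, 1905 is 1946 days.
1946 mod 7 = 0, so they are the same weekday.
(Feb 4, 1900 is a Sunday; Jun 4, 1905 is a Sunday.)

Yes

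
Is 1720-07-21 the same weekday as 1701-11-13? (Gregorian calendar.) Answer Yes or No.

From Nov 13, 1701 to Jul 21, 1720 is 6825 days.
6825 mod 7 = 0, so they are the same weekday.
(Nov 13, 1701 is a Sunday; Jul 21, 1720 is a Sunday.)

Yes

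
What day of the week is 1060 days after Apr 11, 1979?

Apr 11, 1979 is a Wednesday.
1060 mod 7 = 3, so 1060 days after a Wednesday is Wednesday + 3 = Saturday.

Saturday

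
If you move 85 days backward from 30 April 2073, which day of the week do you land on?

Saturday

Apr 30, 2073 is a Sunday.
85 mod 7 = 1, so 85 days before a Sunday is Sunday − 1 = Saturday.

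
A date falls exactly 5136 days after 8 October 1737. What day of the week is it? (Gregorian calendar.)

Sunday

Oct 8, 1737 is a Tuesday.
5136 mod 7 = 5, so 5136 days after a Tuesday is Tuesday + 5 = Sunday.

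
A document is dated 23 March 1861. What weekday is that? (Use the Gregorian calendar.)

Doomsday rule: the anchor day for the 1800s is Friday. For year 61: 61÷12 = 5 r 1, and 1÷4 = 0, so 5+1+0 = 6.
Friday + 6 ≡ Thursday — that's 1861's doomsday.
In March the doomsday date is Mar 14.
Mar 23 is 9 days after Mar 14; 9 mod 7 = 2, so Thursday + 2 = Saturday.

Saturday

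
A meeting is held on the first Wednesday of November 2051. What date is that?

November 1, 2051

November 1, 2051 is a Wednesday.
The first Wednesday is therefore November 1 (same day).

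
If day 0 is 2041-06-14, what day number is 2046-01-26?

1687

Jun 14, 2041 → Jun 14, 2042: 365 days.
Jun 14, 2042 → Jun 14, 2043: 365 days.
Jun 14, 2043 → Jun 14, 2044: 366 days (Feb 29, 2044 is in that span).
Jun 14, 2044 → Jun 14, 2045: 365 days.
Jun 14, 2045 → Jul 14, 2045: 30 days (June has 30).
Jul 14, 2045 → Aug 14, 2045: 31 days (July has 31).
Aug 14, 2045 → Sep 14, 2045: 31 days (August has 31).
Sep 14, 2045 → Oct 14, 2045: 30 days (September has 30).
Oct 14, 2045 → Nov 14, 2045: 31 days (October has 31).
Nov 14, 2045 → Dec 14, 2045: 30 days (November has 30).
Dec 14, 2045 → Jan 14, 2046: 31 days (December has 31).
Jan 14, 2046 → Jan 26, 2046: 12 days.
Total: 1687 days.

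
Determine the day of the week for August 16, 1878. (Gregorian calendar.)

Doomsday rule: the anchor day for the 1800s is Friday. For year 78: 78÷12 = 6 r 6, and 6÷4 = 1, so 6+6+1 = 13.
Friday + 13 ≡ Thursday — that's 1878's doomsday.
In August the doomsday date is Aug 8.
Aug 16 is 8 days after Aug 8; 8 mod 7 = 1, so Thursday + 1 = Friday.

Friday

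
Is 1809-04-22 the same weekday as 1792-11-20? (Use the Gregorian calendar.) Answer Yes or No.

From Nov 20, 1792 to Apr 22, 1809 is 5996 days.
5996 mod 7 = 4, so they are different weekdays.
(Nov 20, 1792 is a Tuesday; Apr 22, 1809 is a Saturday.)

No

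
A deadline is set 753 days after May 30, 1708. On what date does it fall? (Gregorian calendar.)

+365 (one year) → May 30, 1709 (388 left).
May has 31 days: +2 → Jun 1, 1709 (386 left).
Jun has 30 days: +30 → Jul 1, 1709 (356 left).
Jul has 31 days: +31 → Aug 1, 1709 (325 left).
Aug has 31 days: +31 → Sep 1, 1709 (294 left).
Sep has 30 days: +30 → Oct 1, 1709 (264 left).
Oct has 31 days: +31 → Nov 1, 1709 (233 left).
Nov has 30 days: +30 → Dec 1, 1709 (203 left).
Dec has 31 days: +31 → Jan 1, 1710 (172 left).
Jan has 31 days: +31 → Feb 1, 1710 (141 left).
Feb has 28 days: +28 → Mar 1, 1710 (113 left).
Mar has 31 days: +31 → Apr 1, 1710 (82 left).
Apr has 30 days: +30 → May 1, 1710 (52 left).
May has 31 days: +31 → Jun 1, 1710 (21 left).
+21 → Jun 22, 1710.

June 22, 1710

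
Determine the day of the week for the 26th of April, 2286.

Doomsday rule: the anchor day for the 2200s is Friday. For year 86: 86÷12 = 7 r 2, and 2÷4 = 0, so 7+2+0 = 9.
Friday + 9 ≡ Sunday — that's 2286's doomsday.
In April the doomsday date is Apr 4.
Apr 26 is 22 days after Apr 4; 22 mod 7 = 1, so Sunday + 1 = Monday.

Monday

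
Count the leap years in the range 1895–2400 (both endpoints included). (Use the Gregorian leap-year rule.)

123

Multiples of 4 in [1895,2400]: 127.
Of those, multiples of 100: 6 (not leap unless ÷400).
Multiples of 400: 2.
Leap years = 127 − 6 + 2 = 123.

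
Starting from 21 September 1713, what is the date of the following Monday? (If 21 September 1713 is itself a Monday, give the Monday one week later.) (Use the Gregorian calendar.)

Sep 21, 1713 is a Thursday.
From Thursday to the next Monday is 4 days.
Sep 21, 1713 + 4 = Sep 25, 1713.

September 25, 1713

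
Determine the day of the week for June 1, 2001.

Friday

Doomsday rule: the anchor day for the 2000s is Tuesday. For year 01: 1÷12 = 0 r 1, and 1÷4 = 0, so 0+1+0 = 1.
Tuesday + 1 ≡ Wednesday — that's 2001's doomsday.
In June the doomsday date is Jun 6.
Jun 1 is 5 days before Jun 6; 5 mod 7 = 5, so Wednesday − 5 = Friday.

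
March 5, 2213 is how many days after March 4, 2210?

Mar 4, 2210 → Mar 4, 2211: 365 days.
Mar 4, 2211 → Mar 4, 2212: 366 days (Feb 29, 2212 is in that span).
Mar 4, 2212 → Apr 4, 2212: 31 days (March has 31).
Apr 4, 2212 → May 4, 2212: 30 days (April has 30).
May 4, 2212 → Jun 4, 2212: 31 days (May has 31).
Jun 4, 2212 → Jul 4, 2212: 30 days (June has 30).
Jul 4, 2212 → Aug 4, 2212: 31 days (July has 31).
Aug 4, 2212 → Sep 4, 2212: 31 days (August has 31).
Sep 4, 2212 → Oct 4, 2212: 30 days (September has 30).
Oct 4, 2212 → Nov 4, 2212: 31 days (October has 31).
Nov 4, 2212 → Dec 4, 2212: 30 days (November has 30).
Dec 4, 2212 → Jan 4, 2213: 31 days (December has 31).
Jan 4, 2213 → Feb 4, 2213: 31 days (January has 31).
Feb 4, 2213 → Mar 4, 2213: 28 days (February has 28).
Mar 4, 2213 → Mar 5, 2213: 1 days.
Total: 1097 days.

1097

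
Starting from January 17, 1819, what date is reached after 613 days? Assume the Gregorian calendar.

+365 (one year) → Jan 17, 1820 (248 left).
Jan has 31 days: +15 → Feb 1, 1820 (233 left).
Feb has 29 days: +29 → Mar 1, 1820 (204 left).
Mar has 31 days: +31 → Apr 1, 1820 (173 left).
Apr has 30 days: +30 → May 1, 1820 (143 left).
May has 31 days: +31 → Jun 1, 1820 (112 left).
Jun has 30 days: +30 → Jul 1, 1820 (82 left).
Jul has 31 days: +31 → Aug 1, 1820 (51 left).
Aug has 31 days: +31 → Sep 1, 1820 (20 left).
+20 → Sep 21, 1820.

September 21, 1820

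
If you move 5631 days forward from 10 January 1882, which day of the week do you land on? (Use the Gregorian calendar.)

First find the weekday of Jan 10, 1882. Doomsday rule: the anchor day for the 1800s is Friday. For year 82: 82÷12 = 6 r 10, and 10÷4 = 2, so 6+10+2 = 18.
Friday + 18 ≡ Tuesday — that's 1882's doomsday.
In January the doomsday date is Jan 3 (1882 is not a leap year).
Jan 10 is 7 days after Jan 3; 7 mod 7 = 0, so Tuesday + 0 = Tuesday.
5631 mod 7 = 3, so 5631 days after a Tuesday is Tuesday + 3 = Friday.

Friday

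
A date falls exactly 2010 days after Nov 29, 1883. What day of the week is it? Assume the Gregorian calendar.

Friday

Nov 29, 1883 is a Thursday.
2010 mod 7 = 1, so 2010 days after a Thursday is Thursday + 1 = Friday.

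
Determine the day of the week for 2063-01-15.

Monday

Doomsday rule: the anchor day for the 2000s is Tuesday. For year 63: 63÷12 = 5 r 3, and 3÷4 = 0, so 5+3+0 = 8.
Tuesday + 8 ≡ Wednesday — that's 2063's doomsday.
In January the doomsday date is Jan 3 (2063 is not a leap year).
Jan 15 is 12 days after Jan 3; 12 mod 7 = 5, so Wednesday + 5 = Monday.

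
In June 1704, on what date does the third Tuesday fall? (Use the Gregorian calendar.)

June 17, 1704

June 1, 1704 is a Sunday.
The first Tuesday is therefore June 3 (2 days later).
The third Tuesday is 3 + 2×7 = June 17.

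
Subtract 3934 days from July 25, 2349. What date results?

−365 (one year) → Jul 25, 2348 (3569 left).
−366 (one year; includes Feb 29, 2348) → Jul 25, 2347 (3203 left).
−365 (one year) → Jul 25, 2346 (2838 left).
−365 (one year) → Jul 25, 2345 (2473 left).
−365 (one year) → Jul 25, 2344 (2108 left).
−366 (one year; includes Feb 29, 2344) → Jul 25, 2343 (1742 left).
−365 (one year) → Jul 25, 2342 (1377 left).
−365 (one year) → Jul 25, 2341 (1012 left).
−365 (one year) → Jul 25, 2340 (647 left).
−366 (one year; includes Feb 29, 2340) → Jul 25, 2339 (281 left).
−25 → Jun 30, 2339 (end of Jun, 30 days; 256 left).
−30 → May 31, 2339 (end of May, 31 days; 226 left).
−31 → Apr 30, 2339 (end of Apr, 30 days; 195 left).
−30 → Mar 31, 2339 (end of Mar, 31 days; 165 left).
−31 → Feb 28, 2339 (end of Feb, 28 days; 134 left).
−28 → Jan 31, 2339 (end of Jan, 31 days; 106 left).
−31 → Dec 31, 2338 (end of Dec, 31 days; 75 left).
−31 → Nov 30, 2338 (end of Nov, 30 days; 44 left).
−30 → Oct 31, 2338 (end of Oct, 31 days; 14 left).
−14 → Oct 17, 2338.

October 17, 2338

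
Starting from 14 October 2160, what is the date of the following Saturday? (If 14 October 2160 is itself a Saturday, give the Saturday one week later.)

October 18, 2160

Oct 14, 2160 is a Tuesday.
From Tuesday to the next Saturday is 4 days.
Oct 14, 2160 + 4 = Oct 18, 2160.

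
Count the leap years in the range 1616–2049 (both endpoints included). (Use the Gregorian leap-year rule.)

106

Multiples of 4 in [1616,2049]: 109.
Of those, multiples of 100: 4 (not leap unless ÷400).
Multiples of 400: 1.
Leap years = 109 − 4 + 1 = 106.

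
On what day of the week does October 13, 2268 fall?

Tuesday

Doomsday rule: the anchor day for the 2200s is Friday. For year 68: 68÷12 = 5 r 8, and 8÷4 = 2, so 5+8+2 = 15.
Friday + 15 ≡ Saturday — that's 2268's doomsday.
In October the doomsday date is Oct 10.
Oct 13 is 3 days after Oct 10; 3 mod 7 = 3, so Saturday + 3 = Tuesday.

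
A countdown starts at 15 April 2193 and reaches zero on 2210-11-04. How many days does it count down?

6411

Apr 15, 2193 → Apr 15, 2194: 365 days.
Apr 15, 2194 → Apr 15, 2195: 365 days.
Apr 15, 2195 → Apr 15, 2196: 366 days (Feb 29, 2196 is in that span).
Apr 15, 2196 → Apr 15, 2197: 365 days.
Apr 15, 2197 → Apr 15, 2198: 365 days.
Apr 15, 2198 → Apr 15, 2199: 365 days.
Apr 15, 2199 → Apr 15, 2200: 365 days.
Apr 15, 2200 → Apr 15, 2201: 365 days.
Apr 15, 2201 → Apr 15, 2202: 365 days.
Apr 15, 2202 → Apr 15, 2203: 365 days.
Apr 15, 2203 → Apr 15, 2204: 366 days (Feb 29, 2204 is in that span).
Apr 15, 2204 → Apr 15, 2205: 365 days.
Apr 15, 2205 → Apr 15, 2206: 365 days.
Apr 15, 2206 → Apr 15, 2207: 365 days.
Apr 15, 2207 → Apr 15, 2208: 366 days (Feb 29, 2208 is in that span).
Apr 15, 2208 → Apr 15, 2209: 365 days.
Apr 15, 2209 → Apr 15, 2210: 365 days.
Apr 15, 2210 → May 15, 2210: 30 days (April has 30).
May 15, 2210 → Jun 15, 2210: 31 days (May has 31).
Jun 15, 2210 → Jul 15, 2210: 30 days (June has 30).
Jul 15, 2210 → Aug 15, 2210: 31 days (July has 31).
Aug 15, 2210 → Sep 15, 2210: 31 days (August has 31).
Sep 15, 2210 → Oct 15, 2210: 30 days (September has 30).
Oct 15, 2210 → Nov 4, 2210: 20 days.
Total: 6411 days.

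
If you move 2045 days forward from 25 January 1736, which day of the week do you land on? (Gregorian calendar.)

Thursday

Jan 25, 1736 is a Wednesday.
2045 mod 7 = 1, so 2045 days after a Wednesday is Wednesday + 1 = Thursday.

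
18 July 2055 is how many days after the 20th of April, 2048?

Apr 20, 2048 → Apr 20, 2049: 365 days.
Apr 20, 2049 → Apr 20, 2050: 365 days.
Apr 20, 2050 → Apr 20, 2051: 365 days.
Apr 20, 2051 → Apr 20, 2052: 366 days (Feb 29, 2052 is in that span).
Apr 20, 2052 → Apr 20, 2053: 365 days.
Apr 20, 2053 → Apr 20, 2054: 365 days.
Apr 20, 2054 → Apr 20, 2055: 365 days.
Apr 20, 2055 → May 20, 2055: 30 days (April has 30).
May 20, 2055 → Jun 20, 2055: 31 days (May has 31).
Jun 20, 2055 → Jul 18, 2055: 28 days.
Total: 2645 days.

2645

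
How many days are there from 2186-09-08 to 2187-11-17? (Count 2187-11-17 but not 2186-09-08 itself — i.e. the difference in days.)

435

Sep 8, 2186 → Sep 8, 2187: 365 days.
Sep 8, 2187 → Oct 8, 2187: 30 days (September has 30).
Oct 8, 2187 → Nov 8, 2187: 31 days (October has 31).
Nov 8, 2187 → Nov 17, 2187: 9 days.
Total: 435 days.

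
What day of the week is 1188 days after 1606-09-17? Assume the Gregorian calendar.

Sep 17, 1606 is a Sunday.
1188 mod 7 = 5, so 1188 days after a Sunday is Sunday + 5 = Friday.

Friday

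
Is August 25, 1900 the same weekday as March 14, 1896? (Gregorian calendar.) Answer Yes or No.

From Mar 14, 1896 to Aug 25, 1900 is 1624 days.
1624 mod 7 = 0, so they are the same weekday.
(Mar 14, 1896 is a Saturday; Aug 25, 1900 is a Saturday.)

Yes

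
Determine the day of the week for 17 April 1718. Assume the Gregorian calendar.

Doomsday rule: the anchor day for the 1700s is Sunday. For year 18: 18÷12 = 1 r 6, and 6÷4 = 1, so 1+6+1 = 8.
Sunday + 8 ≡ Monday — that's 1718's doomsday.
In April the doomsday date is Apr 4.
Apr 17 is 13 days after Apr 4; 13 mod 7 = 6, so Monday + 6 = Sunday.

Sunday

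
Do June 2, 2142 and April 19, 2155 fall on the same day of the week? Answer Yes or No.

Yes

From Jun 2, 2142 to Apr 19, 2155 is 4704 days.
4704 mod 7 = 0, so they are the same weekday.
(Jun 2, 2142 is a Saturday; Apr 19, 2155 is a Saturday.)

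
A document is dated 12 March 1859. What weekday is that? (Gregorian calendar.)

Doomsday rule: the anchor day for the 1800s is Friday. For year 59: 59÷12 = 4 r 11, and 11÷4 = 2, so 4+11+2 = 17.
Friday + 17 ≡ Monday — that's 1859's doomsday.
In March the doomsday date is Mar 14.
Mar 12 is 2 days before Mar 14; 2 mod 7 = 2, so Monday − 2 = Saturday.

Saturday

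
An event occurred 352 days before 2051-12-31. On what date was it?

−31 → Nov 30, 2051 (end of Nov, 30 days; 321 left).
−30 → Oct 31, 2051 (end of Oct, 31 days; 291 left).
−31 → Sep 30, 2051 (end of Sep, 30 days; 260 left).
−30 → Aug 31, 2051 (end of Aug, 31 days; 230 left).
−31 → Jul 31, 2051 (end of Jul, 31 days; 199 left).
−31 → Jun 30, 2051 (end of Jun, 30 days; 168 left).
−30 → May 31, 2051 (end of May, 31 days; 138 left).
−31 → Apr 30, 2051 (end of Apr, 30 days; 107 left).
−30 → Mar 31, 2051 (end of Mar, 31 days; 77 left).
−31 → Feb 28, 2051 (end of Feb, 28 days; 46 left).
−28 → Jan 31, 2051 (end of Jan, 31 days; 18 left).
−18 → Jan 13, 2051.

January 13, 2051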